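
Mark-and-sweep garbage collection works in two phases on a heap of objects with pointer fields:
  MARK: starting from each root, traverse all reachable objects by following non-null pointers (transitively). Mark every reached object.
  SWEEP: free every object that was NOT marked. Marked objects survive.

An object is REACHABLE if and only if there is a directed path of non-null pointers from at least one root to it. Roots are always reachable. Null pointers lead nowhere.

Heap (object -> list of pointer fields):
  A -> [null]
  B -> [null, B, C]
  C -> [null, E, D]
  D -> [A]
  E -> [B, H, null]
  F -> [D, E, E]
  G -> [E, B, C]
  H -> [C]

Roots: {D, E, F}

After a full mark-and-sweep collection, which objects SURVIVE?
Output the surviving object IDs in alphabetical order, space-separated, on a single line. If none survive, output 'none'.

Answer: A B C D E F H

Derivation:
Roots: D E F
Mark D: refs=A, marked=D
Mark E: refs=B H null, marked=D E
Mark F: refs=D E E, marked=D E F
Mark A: refs=null, marked=A D E F
Mark B: refs=null B C, marked=A B D E F
Mark H: refs=C, marked=A B D E F H
Mark C: refs=null E D, marked=A B C D E F H
Unmarked (collected): G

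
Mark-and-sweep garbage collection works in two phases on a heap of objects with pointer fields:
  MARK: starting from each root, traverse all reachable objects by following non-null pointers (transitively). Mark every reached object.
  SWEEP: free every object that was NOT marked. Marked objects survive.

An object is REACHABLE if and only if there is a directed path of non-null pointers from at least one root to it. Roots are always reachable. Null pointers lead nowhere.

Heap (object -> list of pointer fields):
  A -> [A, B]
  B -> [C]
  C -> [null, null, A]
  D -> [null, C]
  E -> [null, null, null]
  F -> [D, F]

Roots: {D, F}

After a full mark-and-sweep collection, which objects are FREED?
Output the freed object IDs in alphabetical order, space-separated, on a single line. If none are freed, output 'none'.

Answer: E

Derivation:
Roots: D F
Mark D: refs=null C, marked=D
Mark F: refs=D F, marked=D F
Mark C: refs=null null A, marked=C D F
Mark A: refs=A B, marked=A C D F
Mark B: refs=C, marked=A B C D F
Unmarked (collected): E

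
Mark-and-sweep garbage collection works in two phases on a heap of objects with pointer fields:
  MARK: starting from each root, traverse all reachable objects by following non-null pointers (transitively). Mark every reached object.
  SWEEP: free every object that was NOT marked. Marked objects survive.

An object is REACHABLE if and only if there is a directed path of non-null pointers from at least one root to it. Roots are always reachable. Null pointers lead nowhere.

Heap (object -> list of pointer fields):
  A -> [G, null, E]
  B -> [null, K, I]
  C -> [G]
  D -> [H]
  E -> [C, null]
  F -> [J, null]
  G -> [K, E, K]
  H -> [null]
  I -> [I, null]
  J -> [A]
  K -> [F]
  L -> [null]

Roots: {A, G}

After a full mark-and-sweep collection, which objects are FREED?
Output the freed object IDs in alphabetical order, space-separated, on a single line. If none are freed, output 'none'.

Roots: A G
Mark A: refs=G null E, marked=A
Mark G: refs=K E K, marked=A G
Mark E: refs=C null, marked=A E G
Mark K: refs=F, marked=A E G K
Mark C: refs=G, marked=A C E G K
Mark F: refs=J null, marked=A C E F G K
Mark J: refs=A, marked=A C E F G J K
Unmarked (collected): B D H I L

Answer: B D H I L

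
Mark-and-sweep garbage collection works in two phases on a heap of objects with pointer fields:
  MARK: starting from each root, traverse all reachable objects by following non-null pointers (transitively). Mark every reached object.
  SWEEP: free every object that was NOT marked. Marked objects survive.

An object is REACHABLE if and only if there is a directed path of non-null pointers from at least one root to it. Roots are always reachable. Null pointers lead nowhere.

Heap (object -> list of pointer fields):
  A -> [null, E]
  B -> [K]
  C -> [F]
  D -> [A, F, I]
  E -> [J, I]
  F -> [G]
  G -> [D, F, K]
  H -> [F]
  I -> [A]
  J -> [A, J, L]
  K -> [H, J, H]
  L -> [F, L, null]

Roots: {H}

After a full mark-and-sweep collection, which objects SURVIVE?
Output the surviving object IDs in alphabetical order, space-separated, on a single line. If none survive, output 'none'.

Roots: H
Mark H: refs=F, marked=H
Mark F: refs=G, marked=F H
Mark G: refs=D F K, marked=F G H
Mark D: refs=A F I, marked=D F G H
Mark K: refs=H J H, marked=D F G H K
Mark A: refs=null E, marked=A D F G H K
Mark I: refs=A, marked=A D F G H I K
Mark J: refs=A J L, marked=A D F G H I J K
Mark E: refs=J I, marked=A D E F G H I J K
Mark L: refs=F L null, marked=A D E F G H I J K L
Unmarked (collected): B C

Answer: A D E F G H I J K L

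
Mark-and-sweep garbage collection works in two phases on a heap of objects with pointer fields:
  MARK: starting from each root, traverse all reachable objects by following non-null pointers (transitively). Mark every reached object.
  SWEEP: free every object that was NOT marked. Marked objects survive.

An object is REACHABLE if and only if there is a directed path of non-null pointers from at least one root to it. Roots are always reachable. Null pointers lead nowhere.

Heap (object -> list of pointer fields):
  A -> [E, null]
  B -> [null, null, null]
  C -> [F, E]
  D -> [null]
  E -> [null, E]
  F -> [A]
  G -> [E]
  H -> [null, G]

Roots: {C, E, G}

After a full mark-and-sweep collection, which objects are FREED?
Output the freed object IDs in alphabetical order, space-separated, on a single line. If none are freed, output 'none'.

Roots: C E G
Mark C: refs=F E, marked=C
Mark E: refs=null E, marked=C E
Mark G: refs=E, marked=C E G
Mark F: refs=A, marked=C E F G
Mark A: refs=E null, marked=A C E F G
Unmarked (collected): B D H

Answer: B D H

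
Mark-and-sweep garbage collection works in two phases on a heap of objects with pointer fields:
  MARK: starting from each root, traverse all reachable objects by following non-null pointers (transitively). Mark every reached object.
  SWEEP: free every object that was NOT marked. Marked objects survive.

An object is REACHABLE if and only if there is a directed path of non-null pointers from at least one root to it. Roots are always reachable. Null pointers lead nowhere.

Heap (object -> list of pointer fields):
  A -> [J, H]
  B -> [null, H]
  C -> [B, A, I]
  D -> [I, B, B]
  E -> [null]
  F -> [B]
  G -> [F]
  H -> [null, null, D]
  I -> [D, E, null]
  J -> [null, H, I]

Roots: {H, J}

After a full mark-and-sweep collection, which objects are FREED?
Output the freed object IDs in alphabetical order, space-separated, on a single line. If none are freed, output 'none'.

Roots: H J
Mark H: refs=null null D, marked=H
Mark J: refs=null H I, marked=H J
Mark D: refs=I B B, marked=D H J
Mark I: refs=D E null, marked=D H I J
Mark B: refs=null H, marked=B D H I J
Mark E: refs=null, marked=B D E H I J
Unmarked (collected): A C F G

Answer: A C F G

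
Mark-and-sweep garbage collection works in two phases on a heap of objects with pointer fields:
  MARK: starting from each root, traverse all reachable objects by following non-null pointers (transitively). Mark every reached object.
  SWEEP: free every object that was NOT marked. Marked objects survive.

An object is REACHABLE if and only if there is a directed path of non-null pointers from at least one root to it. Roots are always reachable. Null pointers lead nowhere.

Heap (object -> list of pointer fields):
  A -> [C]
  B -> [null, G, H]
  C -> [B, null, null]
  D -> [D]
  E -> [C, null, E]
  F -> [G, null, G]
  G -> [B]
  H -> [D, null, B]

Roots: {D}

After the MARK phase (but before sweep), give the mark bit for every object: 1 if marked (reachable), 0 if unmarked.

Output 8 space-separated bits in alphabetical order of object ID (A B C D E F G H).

Answer: 0 0 0 1 0 0 0 0

Derivation:
Roots: D
Mark D: refs=D, marked=D
Unmarked (collected): A B C E F G H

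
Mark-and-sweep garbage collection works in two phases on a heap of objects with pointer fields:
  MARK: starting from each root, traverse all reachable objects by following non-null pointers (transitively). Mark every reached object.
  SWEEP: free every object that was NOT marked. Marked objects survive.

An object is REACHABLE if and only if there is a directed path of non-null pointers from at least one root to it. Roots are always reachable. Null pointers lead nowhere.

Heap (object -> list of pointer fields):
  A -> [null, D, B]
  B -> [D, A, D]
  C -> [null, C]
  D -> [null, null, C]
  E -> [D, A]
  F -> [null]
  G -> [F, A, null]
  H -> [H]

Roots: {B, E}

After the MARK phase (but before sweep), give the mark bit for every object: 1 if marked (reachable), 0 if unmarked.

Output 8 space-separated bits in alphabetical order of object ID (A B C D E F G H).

Roots: B E
Mark B: refs=D A D, marked=B
Mark E: refs=D A, marked=B E
Mark D: refs=null null C, marked=B D E
Mark A: refs=null D B, marked=A B D E
Mark C: refs=null C, marked=A B C D E
Unmarked (collected): F G H

Answer: 1 1 1 1 1 0 0 0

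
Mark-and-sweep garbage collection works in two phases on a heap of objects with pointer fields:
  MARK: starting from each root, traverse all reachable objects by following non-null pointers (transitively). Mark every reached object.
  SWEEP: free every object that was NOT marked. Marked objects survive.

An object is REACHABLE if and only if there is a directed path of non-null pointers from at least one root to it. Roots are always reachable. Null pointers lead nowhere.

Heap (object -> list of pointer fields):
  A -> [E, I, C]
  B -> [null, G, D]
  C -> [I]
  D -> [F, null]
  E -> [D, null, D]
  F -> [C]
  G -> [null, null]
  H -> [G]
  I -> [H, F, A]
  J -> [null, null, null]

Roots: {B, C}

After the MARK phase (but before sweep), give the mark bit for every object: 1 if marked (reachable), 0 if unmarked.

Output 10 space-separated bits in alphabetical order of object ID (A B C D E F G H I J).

Roots: B C
Mark B: refs=null G D, marked=B
Mark C: refs=I, marked=B C
Mark G: refs=null null, marked=B C G
Mark D: refs=F null, marked=B C D G
Mark I: refs=H F A, marked=B C D G I
Mark F: refs=C, marked=B C D F G I
Mark H: refs=G, marked=B C D F G H I
Mark A: refs=E I C, marked=A B C D F G H I
Mark E: refs=D null D, marked=A B C D E F G H I
Unmarked (collected): J

Answer: 1 1 1 1 1 1 1 1 1 0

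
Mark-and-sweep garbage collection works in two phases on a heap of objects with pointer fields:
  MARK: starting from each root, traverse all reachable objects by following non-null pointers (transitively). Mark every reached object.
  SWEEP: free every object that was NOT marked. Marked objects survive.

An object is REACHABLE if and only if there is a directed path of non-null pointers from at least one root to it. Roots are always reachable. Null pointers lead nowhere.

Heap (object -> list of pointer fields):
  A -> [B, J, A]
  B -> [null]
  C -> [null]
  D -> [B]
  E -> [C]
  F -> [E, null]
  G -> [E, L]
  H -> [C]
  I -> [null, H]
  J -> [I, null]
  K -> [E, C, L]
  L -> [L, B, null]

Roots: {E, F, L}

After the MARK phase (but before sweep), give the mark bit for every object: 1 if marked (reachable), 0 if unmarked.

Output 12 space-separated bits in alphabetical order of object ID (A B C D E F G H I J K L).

Answer: 0 1 1 0 1 1 0 0 0 0 0 1

Derivation:
Roots: E F L
Mark E: refs=C, marked=E
Mark F: refs=E null, marked=E F
Mark L: refs=L B null, marked=E F L
Mark C: refs=null, marked=C E F L
Mark B: refs=null, marked=B C E F L
Unmarked (collected): A D G H I J K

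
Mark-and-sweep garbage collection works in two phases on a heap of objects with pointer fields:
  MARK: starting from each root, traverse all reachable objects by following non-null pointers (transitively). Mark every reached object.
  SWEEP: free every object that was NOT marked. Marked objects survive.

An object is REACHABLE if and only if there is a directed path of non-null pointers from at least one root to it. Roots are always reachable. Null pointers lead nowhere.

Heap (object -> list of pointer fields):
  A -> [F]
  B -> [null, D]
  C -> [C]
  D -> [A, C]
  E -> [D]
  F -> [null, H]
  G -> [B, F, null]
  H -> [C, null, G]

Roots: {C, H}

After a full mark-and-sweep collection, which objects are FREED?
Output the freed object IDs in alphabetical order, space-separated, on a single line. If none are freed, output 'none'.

Answer: E

Derivation:
Roots: C H
Mark C: refs=C, marked=C
Mark H: refs=C null G, marked=C H
Mark G: refs=B F null, marked=C G H
Mark B: refs=null D, marked=B C G H
Mark F: refs=null H, marked=B C F G H
Mark D: refs=A C, marked=B C D F G H
Mark A: refs=F, marked=A B C D F G H
Unmarked (collected): E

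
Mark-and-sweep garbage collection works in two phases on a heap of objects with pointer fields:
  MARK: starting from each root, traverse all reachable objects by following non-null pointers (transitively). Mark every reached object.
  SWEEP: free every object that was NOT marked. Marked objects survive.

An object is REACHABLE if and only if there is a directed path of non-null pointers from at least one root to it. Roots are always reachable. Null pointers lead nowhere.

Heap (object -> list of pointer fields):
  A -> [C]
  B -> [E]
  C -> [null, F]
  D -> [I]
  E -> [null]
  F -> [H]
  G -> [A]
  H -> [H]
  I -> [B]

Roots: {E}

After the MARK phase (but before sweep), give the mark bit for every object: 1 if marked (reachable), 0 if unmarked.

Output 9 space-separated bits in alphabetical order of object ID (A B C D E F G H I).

Roots: E
Mark E: refs=null, marked=E
Unmarked (collected): A B C D F G H I

Answer: 0 0 0 0 1 0 0 0 0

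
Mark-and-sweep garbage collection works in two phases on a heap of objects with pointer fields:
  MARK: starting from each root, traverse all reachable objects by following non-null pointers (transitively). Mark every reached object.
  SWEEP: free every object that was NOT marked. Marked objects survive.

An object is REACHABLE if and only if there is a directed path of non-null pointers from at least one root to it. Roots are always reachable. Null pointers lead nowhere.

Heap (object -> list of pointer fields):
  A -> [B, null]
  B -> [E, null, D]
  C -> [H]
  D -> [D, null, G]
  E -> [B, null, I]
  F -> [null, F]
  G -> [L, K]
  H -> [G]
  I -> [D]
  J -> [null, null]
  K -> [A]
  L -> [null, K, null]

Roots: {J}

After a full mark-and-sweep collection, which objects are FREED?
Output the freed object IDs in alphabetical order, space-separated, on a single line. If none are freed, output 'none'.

Roots: J
Mark J: refs=null null, marked=J
Unmarked (collected): A B C D E F G H I K L

Answer: A B C D E F G H I K L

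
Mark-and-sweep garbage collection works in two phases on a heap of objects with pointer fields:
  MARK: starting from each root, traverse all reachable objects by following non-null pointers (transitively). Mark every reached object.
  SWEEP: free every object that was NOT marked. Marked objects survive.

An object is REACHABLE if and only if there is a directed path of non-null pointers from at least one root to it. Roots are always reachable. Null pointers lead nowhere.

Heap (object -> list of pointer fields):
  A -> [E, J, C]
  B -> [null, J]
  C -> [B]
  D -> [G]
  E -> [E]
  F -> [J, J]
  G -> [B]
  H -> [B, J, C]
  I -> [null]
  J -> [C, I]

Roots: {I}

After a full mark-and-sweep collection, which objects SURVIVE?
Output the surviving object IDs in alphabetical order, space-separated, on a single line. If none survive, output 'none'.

Roots: I
Mark I: refs=null, marked=I
Unmarked (collected): A B C D E F G H J

Answer: I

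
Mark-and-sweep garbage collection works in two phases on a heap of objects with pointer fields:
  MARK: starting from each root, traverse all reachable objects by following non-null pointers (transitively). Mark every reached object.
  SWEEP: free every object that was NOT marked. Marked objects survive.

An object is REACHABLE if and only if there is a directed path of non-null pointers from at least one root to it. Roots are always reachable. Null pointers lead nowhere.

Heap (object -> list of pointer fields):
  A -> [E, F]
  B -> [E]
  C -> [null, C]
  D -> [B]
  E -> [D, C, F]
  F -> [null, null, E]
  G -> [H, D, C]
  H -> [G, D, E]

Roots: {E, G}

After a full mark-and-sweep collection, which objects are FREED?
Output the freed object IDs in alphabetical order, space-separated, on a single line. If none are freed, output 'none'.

Answer: A

Derivation:
Roots: E G
Mark E: refs=D C F, marked=E
Mark G: refs=H D C, marked=E G
Mark D: refs=B, marked=D E G
Mark C: refs=null C, marked=C D E G
Mark F: refs=null null E, marked=C D E F G
Mark H: refs=G D E, marked=C D E F G H
Mark B: refs=E, marked=B C D E F G H
Unmarked (collected): A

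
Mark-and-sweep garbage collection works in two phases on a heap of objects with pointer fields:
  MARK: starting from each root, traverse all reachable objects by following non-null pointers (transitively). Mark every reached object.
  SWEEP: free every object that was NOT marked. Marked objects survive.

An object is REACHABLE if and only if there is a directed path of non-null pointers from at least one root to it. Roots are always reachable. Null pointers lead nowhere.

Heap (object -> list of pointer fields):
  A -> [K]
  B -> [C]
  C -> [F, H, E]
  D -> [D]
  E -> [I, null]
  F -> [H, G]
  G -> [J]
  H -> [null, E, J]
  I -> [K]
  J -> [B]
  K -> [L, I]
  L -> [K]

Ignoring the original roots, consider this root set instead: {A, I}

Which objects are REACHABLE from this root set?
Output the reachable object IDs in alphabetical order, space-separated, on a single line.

Answer: A I K L

Derivation:
Roots: A I
Mark A: refs=K, marked=A
Mark I: refs=K, marked=A I
Mark K: refs=L I, marked=A I K
Mark L: refs=K, marked=A I K L
Unmarked (collected): B C D E F G H J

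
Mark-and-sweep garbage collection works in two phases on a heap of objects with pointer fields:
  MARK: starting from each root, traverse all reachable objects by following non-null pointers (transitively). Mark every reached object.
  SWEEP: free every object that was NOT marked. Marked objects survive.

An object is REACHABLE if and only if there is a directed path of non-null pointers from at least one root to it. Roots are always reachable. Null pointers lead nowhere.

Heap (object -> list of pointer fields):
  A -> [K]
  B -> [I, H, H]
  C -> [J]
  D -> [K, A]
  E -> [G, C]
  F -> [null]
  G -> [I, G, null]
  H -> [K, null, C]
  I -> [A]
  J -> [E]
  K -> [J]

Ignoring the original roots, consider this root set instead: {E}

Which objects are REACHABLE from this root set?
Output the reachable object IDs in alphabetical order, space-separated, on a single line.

Roots: E
Mark E: refs=G C, marked=E
Mark G: refs=I G null, marked=E G
Mark C: refs=J, marked=C E G
Mark I: refs=A, marked=C E G I
Mark J: refs=E, marked=C E G I J
Mark A: refs=K, marked=A C E G I J
Mark K: refs=J, marked=A C E G I J K
Unmarked (collected): B D F H

Answer: A C E G I J K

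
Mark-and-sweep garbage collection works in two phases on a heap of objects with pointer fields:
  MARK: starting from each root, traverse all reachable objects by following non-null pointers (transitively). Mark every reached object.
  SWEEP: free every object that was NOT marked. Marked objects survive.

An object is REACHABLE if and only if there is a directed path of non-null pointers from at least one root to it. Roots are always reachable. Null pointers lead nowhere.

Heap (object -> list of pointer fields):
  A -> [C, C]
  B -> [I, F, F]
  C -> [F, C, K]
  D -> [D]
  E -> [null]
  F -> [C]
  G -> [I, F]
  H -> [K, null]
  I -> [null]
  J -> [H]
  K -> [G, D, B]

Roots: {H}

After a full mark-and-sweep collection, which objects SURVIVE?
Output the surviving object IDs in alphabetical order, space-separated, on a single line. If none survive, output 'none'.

Roots: H
Mark H: refs=K null, marked=H
Mark K: refs=G D B, marked=H K
Mark G: refs=I F, marked=G H K
Mark D: refs=D, marked=D G H K
Mark B: refs=I F F, marked=B D G H K
Mark I: refs=null, marked=B D G H I K
Mark F: refs=C, marked=B D F G H I K
Mark C: refs=F C K, marked=B C D F G H I K
Unmarked (collected): A E J

Answer: B C D F G H I K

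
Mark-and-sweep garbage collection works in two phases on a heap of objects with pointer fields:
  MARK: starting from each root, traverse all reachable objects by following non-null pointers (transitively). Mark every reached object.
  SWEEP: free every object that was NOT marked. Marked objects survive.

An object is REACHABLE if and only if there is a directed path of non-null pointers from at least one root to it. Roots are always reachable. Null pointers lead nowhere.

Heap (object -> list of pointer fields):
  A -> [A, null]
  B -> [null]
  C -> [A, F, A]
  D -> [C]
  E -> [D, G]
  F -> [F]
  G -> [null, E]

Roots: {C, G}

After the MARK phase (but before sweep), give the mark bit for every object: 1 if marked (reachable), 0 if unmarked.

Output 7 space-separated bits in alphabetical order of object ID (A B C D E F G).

Roots: C G
Mark C: refs=A F A, marked=C
Mark G: refs=null E, marked=C G
Mark A: refs=A null, marked=A C G
Mark F: refs=F, marked=A C F G
Mark E: refs=D G, marked=A C E F G
Mark D: refs=C, marked=A C D E F G
Unmarked (collected): B

Answer: 1 0 1 1 1 1 1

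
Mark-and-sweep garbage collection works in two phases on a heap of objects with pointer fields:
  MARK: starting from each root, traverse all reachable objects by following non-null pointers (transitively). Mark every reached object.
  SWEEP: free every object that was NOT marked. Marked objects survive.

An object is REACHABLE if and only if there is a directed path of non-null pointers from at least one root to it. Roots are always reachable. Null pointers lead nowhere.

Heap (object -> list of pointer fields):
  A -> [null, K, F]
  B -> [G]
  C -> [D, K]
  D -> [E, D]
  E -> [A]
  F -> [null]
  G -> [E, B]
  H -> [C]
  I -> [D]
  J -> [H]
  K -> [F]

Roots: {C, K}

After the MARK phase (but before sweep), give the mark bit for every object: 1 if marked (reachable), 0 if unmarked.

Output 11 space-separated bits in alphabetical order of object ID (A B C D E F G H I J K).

Answer: 1 0 1 1 1 1 0 0 0 0 1

Derivation:
Roots: C K
Mark C: refs=D K, marked=C
Mark K: refs=F, marked=C K
Mark D: refs=E D, marked=C D K
Mark F: refs=null, marked=C D F K
Mark E: refs=A, marked=C D E F K
Mark A: refs=null K F, marked=A C D E F K
Unmarked (collected): B G H I J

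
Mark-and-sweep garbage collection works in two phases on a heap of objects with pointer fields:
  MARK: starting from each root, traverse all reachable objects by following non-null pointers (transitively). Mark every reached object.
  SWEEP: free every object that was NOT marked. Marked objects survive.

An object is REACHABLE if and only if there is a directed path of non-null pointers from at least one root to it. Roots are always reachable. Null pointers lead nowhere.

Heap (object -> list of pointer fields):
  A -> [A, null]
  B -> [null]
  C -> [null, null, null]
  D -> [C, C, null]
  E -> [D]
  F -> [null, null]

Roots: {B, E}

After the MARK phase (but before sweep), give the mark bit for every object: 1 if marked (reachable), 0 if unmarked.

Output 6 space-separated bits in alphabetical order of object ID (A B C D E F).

Answer: 0 1 1 1 1 0

Derivation:
Roots: B E
Mark B: refs=null, marked=B
Mark E: refs=D, marked=B E
Mark D: refs=C C null, marked=B D E
Mark C: refs=null null null, marked=B C D E
Unmarked (collected): A F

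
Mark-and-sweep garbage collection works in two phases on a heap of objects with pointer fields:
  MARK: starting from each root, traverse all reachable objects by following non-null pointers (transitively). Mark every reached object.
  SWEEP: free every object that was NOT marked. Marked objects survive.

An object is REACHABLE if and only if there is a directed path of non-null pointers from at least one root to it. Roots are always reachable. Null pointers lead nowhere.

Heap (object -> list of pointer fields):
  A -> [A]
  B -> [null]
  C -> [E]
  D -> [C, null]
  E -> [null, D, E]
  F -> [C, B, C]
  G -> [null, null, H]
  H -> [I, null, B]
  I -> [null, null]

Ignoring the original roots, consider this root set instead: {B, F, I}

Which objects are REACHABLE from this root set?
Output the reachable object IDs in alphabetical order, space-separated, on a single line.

Roots: B F I
Mark B: refs=null, marked=B
Mark F: refs=C B C, marked=B F
Mark I: refs=null null, marked=B F I
Mark C: refs=E, marked=B C F I
Mark E: refs=null D E, marked=B C E F I
Mark D: refs=C null, marked=B C D E F I
Unmarked (collected): A G H

Answer: B C D E F I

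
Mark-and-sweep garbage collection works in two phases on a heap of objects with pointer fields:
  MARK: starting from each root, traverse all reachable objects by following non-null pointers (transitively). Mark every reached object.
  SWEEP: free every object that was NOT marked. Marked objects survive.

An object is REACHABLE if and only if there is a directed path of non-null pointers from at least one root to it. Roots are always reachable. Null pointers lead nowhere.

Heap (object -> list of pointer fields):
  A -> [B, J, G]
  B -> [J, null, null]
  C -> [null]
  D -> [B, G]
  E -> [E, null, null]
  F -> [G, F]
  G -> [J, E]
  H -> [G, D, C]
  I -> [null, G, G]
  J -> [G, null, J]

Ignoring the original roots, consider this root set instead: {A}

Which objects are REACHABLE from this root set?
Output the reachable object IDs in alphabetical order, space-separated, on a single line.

Roots: A
Mark A: refs=B J G, marked=A
Mark B: refs=J null null, marked=A B
Mark J: refs=G null J, marked=A B J
Mark G: refs=J E, marked=A B G J
Mark E: refs=E null null, marked=A B E G J
Unmarked (collected): C D F H I

Answer: A B E G J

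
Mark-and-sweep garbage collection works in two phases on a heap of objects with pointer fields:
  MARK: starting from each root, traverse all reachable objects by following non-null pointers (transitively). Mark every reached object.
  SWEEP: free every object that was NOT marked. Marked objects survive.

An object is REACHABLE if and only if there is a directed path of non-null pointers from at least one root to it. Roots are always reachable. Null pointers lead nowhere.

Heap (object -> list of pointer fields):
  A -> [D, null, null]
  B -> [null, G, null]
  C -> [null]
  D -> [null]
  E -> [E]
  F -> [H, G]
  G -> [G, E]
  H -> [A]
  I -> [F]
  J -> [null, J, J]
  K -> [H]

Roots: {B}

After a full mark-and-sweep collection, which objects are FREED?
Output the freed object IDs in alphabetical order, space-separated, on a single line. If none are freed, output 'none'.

Answer: A C D F H I J K

Derivation:
Roots: B
Mark B: refs=null G null, marked=B
Mark G: refs=G E, marked=B G
Mark E: refs=E, marked=B E G
Unmarked (collected): A C D F H I J K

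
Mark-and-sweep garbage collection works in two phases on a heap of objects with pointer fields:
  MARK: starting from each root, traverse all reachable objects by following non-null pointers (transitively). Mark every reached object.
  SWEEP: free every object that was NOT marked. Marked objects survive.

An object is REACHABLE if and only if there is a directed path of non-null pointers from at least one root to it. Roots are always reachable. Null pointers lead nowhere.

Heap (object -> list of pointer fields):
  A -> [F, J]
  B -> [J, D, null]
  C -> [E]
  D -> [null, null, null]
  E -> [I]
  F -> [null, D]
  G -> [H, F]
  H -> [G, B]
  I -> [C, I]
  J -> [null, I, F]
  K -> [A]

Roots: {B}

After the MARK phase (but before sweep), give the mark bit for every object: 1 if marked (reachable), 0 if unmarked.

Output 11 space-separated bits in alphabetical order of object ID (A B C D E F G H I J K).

Roots: B
Mark B: refs=J D null, marked=B
Mark J: refs=null I F, marked=B J
Mark D: refs=null null null, marked=B D J
Mark I: refs=C I, marked=B D I J
Mark F: refs=null D, marked=B D F I J
Mark C: refs=E, marked=B C D F I J
Mark E: refs=I, marked=B C D E F I J
Unmarked (collected): A G H K

Answer: 0 1 1 1 1 1 0 0 1 1 0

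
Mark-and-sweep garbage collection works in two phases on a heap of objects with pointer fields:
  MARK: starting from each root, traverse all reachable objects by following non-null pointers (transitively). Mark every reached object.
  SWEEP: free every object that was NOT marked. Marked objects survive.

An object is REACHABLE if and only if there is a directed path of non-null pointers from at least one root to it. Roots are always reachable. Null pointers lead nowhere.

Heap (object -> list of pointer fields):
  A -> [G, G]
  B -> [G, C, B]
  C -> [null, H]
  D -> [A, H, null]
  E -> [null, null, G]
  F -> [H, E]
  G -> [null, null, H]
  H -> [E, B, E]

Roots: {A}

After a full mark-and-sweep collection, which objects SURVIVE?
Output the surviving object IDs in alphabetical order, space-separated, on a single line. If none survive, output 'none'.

Roots: A
Mark A: refs=G G, marked=A
Mark G: refs=null null H, marked=A G
Mark H: refs=E B E, marked=A G H
Mark E: refs=null null G, marked=A E G H
Mark B: refs=G C B, marked=A B E G H
Mark C: refs=null H, marked=A B C E G H
Unmarked (collected): D F

Answer: A B C E G H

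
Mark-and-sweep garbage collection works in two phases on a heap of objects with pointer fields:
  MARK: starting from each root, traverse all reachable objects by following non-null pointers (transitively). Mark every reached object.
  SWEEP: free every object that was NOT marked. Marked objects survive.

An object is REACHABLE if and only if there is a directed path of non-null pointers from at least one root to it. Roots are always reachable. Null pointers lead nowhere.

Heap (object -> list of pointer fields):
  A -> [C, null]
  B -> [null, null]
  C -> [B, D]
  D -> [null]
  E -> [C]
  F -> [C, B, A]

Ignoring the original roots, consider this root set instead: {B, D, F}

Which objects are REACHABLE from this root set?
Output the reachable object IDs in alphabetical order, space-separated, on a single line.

Roots: B D F
Mark B: refs=null null, marked=B
Mark D: refs=null, marked=B D
Mark F: refs=C B A, marked=B D F
Mark C: refs=B D, marked=B C D F
Mark A: refs=C null, marked=A B C D F
Unmarked (collected): E

Answer: A B C D F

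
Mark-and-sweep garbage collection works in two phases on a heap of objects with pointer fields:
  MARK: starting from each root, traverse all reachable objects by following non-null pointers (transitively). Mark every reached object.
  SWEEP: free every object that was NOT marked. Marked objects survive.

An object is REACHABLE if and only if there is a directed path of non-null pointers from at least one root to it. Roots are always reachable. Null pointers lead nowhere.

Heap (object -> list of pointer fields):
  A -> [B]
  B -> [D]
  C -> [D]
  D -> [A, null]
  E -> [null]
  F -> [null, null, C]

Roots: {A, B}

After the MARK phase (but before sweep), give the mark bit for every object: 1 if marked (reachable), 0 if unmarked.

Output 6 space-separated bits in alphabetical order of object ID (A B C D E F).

Roots: A B
Mark A: refs=B, marked=A
Mark B: refs=D, marked=A B
Mark D: refs=A null, marked=A B D
Unmarked (collected): C E F

Answer: 1 1 0 1 0 0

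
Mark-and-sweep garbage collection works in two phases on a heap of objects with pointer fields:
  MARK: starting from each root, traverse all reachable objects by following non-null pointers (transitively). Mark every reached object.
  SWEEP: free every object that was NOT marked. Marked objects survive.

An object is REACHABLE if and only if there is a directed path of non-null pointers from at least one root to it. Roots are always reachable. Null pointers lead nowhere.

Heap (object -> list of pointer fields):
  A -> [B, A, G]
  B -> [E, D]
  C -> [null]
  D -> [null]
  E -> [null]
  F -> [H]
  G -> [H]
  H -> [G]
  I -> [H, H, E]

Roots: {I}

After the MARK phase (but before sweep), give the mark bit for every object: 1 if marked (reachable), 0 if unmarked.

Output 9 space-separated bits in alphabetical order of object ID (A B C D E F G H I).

Roots: I
Mark I: refs=H H E, marked=I
Mark H: refs=G, marked=H I
Mark E: refs=null, marked=E H I
Mark G: refs=H, marked=E G H I
Unmarked (collected): A B C D F

Answer: 0 0 0 0 1 0 1 1 1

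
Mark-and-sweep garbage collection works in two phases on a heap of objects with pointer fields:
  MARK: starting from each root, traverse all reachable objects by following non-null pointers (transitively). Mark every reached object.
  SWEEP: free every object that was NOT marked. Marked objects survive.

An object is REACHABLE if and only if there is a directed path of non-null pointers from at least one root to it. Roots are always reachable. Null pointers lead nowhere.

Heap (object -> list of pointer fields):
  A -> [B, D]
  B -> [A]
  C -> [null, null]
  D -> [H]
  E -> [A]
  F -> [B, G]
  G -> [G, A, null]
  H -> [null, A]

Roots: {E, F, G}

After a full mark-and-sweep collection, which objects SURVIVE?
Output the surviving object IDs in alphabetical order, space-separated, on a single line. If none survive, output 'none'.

Answer: A B D E F G H

Derivation:
Roots: E F G
Mark E: refs=A, marked=E
Mark F: refs=B G, marked=E F
Mark G: refs=G A null, marked=E F G
Mark A: refs=B D, marked=A E F G
Mark B: refs=A, marked=A B E F G
Mark D: refs=H, marked=A B D E F G
Mark H: refs=null A, marked=A B D E F G H
Unmarked (collected): C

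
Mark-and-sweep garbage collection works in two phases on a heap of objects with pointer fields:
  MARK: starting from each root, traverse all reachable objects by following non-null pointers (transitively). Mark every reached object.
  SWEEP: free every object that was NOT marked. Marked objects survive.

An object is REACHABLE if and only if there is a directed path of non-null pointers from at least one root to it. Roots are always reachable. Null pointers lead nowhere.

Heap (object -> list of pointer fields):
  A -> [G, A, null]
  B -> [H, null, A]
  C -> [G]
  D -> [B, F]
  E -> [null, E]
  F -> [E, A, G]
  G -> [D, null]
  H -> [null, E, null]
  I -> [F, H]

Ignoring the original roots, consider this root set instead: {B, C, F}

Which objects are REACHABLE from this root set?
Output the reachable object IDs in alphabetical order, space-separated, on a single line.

Answer: A B C D E F G H

Derivation:
Roots: B C F
Mark B: refs=H null A, marked=B
Mark C: refs=G, marked=B C
Mark F: refs=E A G, marked=B C F
Mark H: refs=null E null, marked=B C F H
Mark A: refs=G A null, marked=A B C F H
Mark G: refs=D null, marked=A B C F G H
Mark E: refs=null E, marked=A B C E F G H
Mark D: refs=B F, marked=A B C D E F G H
Unmarked (collected): I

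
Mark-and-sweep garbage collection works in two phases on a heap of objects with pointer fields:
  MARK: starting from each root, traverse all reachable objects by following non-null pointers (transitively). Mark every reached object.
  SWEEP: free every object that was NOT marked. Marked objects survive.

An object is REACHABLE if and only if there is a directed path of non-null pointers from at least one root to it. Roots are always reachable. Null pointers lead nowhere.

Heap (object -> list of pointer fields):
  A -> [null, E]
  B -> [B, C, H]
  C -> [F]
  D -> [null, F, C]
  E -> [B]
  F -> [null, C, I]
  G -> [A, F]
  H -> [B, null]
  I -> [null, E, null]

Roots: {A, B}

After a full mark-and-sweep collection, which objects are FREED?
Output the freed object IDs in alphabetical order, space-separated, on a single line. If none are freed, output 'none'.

Answer: D G

Derivation:
Roots: A B
Mark A: refs=null E, marked=A
Mark B: refs=B C H, marked=A B
Mark E: refs=B, marked=A B E
Mark C: refs=F, marked=A B C E
Mark H: refs=B null, marked=A B C E H
Mark F: refs=null C I, marked=A B C E F H
Mark I: refs=null E null, marked=A B C E F H I
Unmarked (collected): D G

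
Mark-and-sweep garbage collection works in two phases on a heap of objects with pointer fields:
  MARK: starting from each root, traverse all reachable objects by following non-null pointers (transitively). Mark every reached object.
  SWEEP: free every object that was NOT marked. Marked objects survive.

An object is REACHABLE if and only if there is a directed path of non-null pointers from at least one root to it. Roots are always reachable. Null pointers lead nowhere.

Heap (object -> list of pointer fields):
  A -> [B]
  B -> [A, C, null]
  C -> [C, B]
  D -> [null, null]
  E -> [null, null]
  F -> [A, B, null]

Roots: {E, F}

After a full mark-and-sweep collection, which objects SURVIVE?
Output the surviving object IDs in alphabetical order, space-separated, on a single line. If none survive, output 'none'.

Roots: E F
Mark E: refs=null null, marked=E
Mark F: refs=A B null, marked=E F
Mark A: refs=B, marked=A E F
Mark B: refs=A C null, marked=A B E F
Mark C: refs=C B, marked=A B C E F
Unmarked (collected): D

Answer: A B C E F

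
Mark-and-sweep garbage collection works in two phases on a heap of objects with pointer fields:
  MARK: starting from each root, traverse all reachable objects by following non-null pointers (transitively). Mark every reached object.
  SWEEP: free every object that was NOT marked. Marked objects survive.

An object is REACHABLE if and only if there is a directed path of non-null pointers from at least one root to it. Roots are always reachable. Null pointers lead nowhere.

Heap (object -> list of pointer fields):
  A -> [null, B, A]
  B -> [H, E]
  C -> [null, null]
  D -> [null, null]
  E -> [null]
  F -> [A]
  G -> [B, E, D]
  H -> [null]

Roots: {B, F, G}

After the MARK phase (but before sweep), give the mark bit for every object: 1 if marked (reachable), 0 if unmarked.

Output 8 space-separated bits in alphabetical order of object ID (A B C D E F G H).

Roots: B F G
Mark B: refs=H E, marked=B
Mark F: refs=A, marked=B F
Mark G: refs=B E D, marked=B F G
Mark H: refs=null, marked=B F G H
Mark E: refs=null, marked=B E F G H
Mark A: refs=null B A, marked=A B E F G H
Mark D: refs=null null, marked=A B D E F G H
Unmarked (collected): C

Answer: 1 1 0 1 1 1 1 1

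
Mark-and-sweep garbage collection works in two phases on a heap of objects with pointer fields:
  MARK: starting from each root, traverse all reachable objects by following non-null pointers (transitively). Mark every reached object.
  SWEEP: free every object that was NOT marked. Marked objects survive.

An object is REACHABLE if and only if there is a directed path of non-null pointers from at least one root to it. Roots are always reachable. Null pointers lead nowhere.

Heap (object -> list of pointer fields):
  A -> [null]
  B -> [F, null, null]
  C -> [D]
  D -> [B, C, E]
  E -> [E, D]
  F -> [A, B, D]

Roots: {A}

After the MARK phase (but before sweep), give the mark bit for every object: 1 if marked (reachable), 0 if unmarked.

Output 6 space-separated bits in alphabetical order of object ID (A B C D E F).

Answer: 1 0 0 0 0 0

Derivation:
Roots: A
Mark A: refs=null, marked=A
Unmarked (collected): B C D E F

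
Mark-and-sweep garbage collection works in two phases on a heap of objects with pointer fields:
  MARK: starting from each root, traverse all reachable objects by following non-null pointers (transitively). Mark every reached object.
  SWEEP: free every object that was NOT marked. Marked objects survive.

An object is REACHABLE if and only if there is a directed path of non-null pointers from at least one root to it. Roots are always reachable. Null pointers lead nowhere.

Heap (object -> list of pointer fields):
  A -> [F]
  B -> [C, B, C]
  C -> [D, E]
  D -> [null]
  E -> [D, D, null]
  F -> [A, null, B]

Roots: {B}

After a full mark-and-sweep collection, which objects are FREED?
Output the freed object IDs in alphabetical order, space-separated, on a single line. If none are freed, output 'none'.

Answer: A F

Derivation:
Roots: B
Mark B: refs=C B C, marked=B
Mark C: refs=D E, marked=B C
Mark D: refs=null, marked=B C D
Mark E: refs=D D null, marked=B C D E
Unmarked (collected): A F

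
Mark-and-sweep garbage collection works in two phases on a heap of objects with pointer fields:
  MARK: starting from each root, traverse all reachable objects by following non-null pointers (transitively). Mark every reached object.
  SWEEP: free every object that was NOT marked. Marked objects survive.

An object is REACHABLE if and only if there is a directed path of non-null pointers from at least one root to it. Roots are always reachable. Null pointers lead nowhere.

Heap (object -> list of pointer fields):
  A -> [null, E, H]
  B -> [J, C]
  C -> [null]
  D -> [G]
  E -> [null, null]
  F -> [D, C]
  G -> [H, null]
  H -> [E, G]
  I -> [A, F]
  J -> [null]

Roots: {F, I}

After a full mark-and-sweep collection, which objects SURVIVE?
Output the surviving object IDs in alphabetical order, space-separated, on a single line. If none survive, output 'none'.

Roots: F I
Mark F: refs=D C, marked=F
Mark I: refs=A F, marked=F I
Mark D: refs=G, marked=D F I
Mark C: refs=null, marked=C D F I
Mark A: refs=null E H, marked=A C D F I
Mark G: refs=H null, marked=A C D F G I
Mark E: refs=null null, marked=A C D E F G I
Mark H: refs=E G, marked=A C D E F G H I
Unmarked (collected): B J

Answer: A C D E F G H I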